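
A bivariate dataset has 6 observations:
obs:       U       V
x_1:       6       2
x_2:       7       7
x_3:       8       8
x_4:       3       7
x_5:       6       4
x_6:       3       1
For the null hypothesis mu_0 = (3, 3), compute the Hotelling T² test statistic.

Step 1 — sample mean vector:
  mean(U) = (6 + 7 + 8 + 3 + 6 + 3) / 6 = 33/6 = 5.5
  mean(V) = (2 + 7 + 8 + 7 + 4 + 1) / 6 = 29/6 = 4.8333
  x̄ = (5.5, 4.8333),  deviation x̄ - mu_0 = (5.5, 4.8333) - (3, 3) = (2.5, 1.8333).

Step 2 — sample covariance matrix, S[i,j] = (1/(n-1)) · Σ_k (x_{k,i} - mean_i) · (x_{k,j} - mean_j), divisor n-1 = 5:
  S[U,U] = ((0.5)·(0.5) + (1.5)·(1.5) + (2.5)·(2.5) + (-2.5)·(-2.5) + (0.5)·(0.5) + (-2.5)·(-2.5)) / 5 = 21.5/5 = 4.3
  S[U,V] = ((0.5)·(-2.8333) + (1.5)·(2.1667) + (2.5)·(3.1667) + (-2.5)·(2.1667) + (0.5)·(-0.8333) + (-2.5)·(-3.8333)) / 5 = 13.5/5 = 2.7
  S[V,V] = ((-2.8333)·(-2.8333) + (2.1667)·(2.1667) + (3.1667)·(3.1667) + (2.1667)·(2.1667) + (-0.8333)·(-0.8333) + (-3.8333)·(-3.8333)) / 5 = 42.8333/5 = 8.5667
  S = [[4.3, 2.7],
 [2.7, 8.5667]].

Step 3 — invert S. det(S) = 4.3·8.5667 - (2.7)² = 29.5467.
  S^{-1} = (1/det) · [[d, -b], [-b, a]] = [[0.2899, -0.0914],
 [-0.0914, 0.1455]].

Step 4 — quadratic form (x̄ - mu_0)^T · S^{-1} · (x̄ - mu_0):
  S^{-1} · (x̄ - mu_0) = (0.5573, 0.0384),
  (x̄ - mu_0)^T · [...] = (2.5)·(0.5573) + (1.8333)·(0.0384) = 1.4636.

Step 5 — scale by n: T² = 6 · 1.4636 = 8.7816.

T² ≈ 8.7816


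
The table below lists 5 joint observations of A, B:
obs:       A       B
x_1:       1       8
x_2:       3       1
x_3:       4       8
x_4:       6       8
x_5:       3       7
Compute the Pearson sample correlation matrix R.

Step 1 — column means:
  mean(A) = (1 + 3 + 4 + 6 + 3) / 5 = 17/5 = 3.4
  mean(B) = (8 + 1 + 8 + 8 + 7) / 5 = 32/5 = 6.4

Step 2 — sample variances and covariances s[i,j] = (1/(n-1)) · Σ_k (x_{k,i} - mean_i) · (x_{k,j} - mean_j), with n-1 = 4:
  s[A,A] = ((-2.4)·(-2.4) + (-0.4)·(-0.4) + (0.6)·(0.6) + (2.6)·(2.6) + (-0.4)·(-0.4)) / 4 = 13.2/4 = 3.3
  s[A,B] = ((-2.4)·(1.6) + (-0.4)·(-5.4) + (0.6)·(1.6) + (2.6)·(1.6) + (-0.4)·(0.6)) / 4 = 3.2/4 = 0.8
  s[B,B] = ((1.6)·(1.6) + (-5.4)·(-5.4) + (1.6)·(1.6) + (1.6)·(1.6) + (0.6)·(0.6)) / 4 = 37.2/4 = 9.3
  Sample standard deviations s_i = √(s[i,i]):
  s(A) = √(3.3) = 1.8166
  s(B) = √(9.3) = 3.0496

Step 3 — r_{ij} = s_{ij} / (s_i · s_j):
  r[A,A] = 1 (diagonal).
  r[A,B] = 0.8 / (1.8166 · 3.0496) = 0.8 / 5.5399 = 0.1444
  r[B,B] = 1 (diagonal).

R is symmetric with unit diagonal. Assembling:

R = [[1, 0.1444],
 [0.1444, 1]]


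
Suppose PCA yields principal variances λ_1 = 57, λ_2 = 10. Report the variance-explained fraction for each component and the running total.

Step 1 — total variance = trace(Sigma) = Σ λ_i = 57 + 10 = 67.

Step 2 — fraction explained by component i = λ_i / Σ λ:
  PC1: 57/67 = 0.8507
  PC2: 10/67 = 0.1493

Step 3 — cumulative fraction after k components = (λ_1 + ... + λ_k) / Σ λ:
  k = 1: 57/67 = 0.8507
  k = 2: (57 + 10)/67 = 67/67 = 1

Summary (fraction, with percent):

explained: PC1 0.8507 (85.07%), PC2 0.1493 (14.93%);  cumulative: 0.8507, 1


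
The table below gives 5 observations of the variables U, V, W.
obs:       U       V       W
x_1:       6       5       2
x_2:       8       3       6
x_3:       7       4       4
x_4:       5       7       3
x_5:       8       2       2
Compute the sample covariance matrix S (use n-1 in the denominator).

Step 1 — column means:
  mean(U) = (6 + 8 + 7 + 5 + 8) / 5 = 34/5 = 6.8
  mean(V) = (5 + 3 + 4 + 7 + 2) / 5 = 21/5 = 4.2
  mean(W) = (2 + 6 + 4 + 3 + 2) / 5 = 17/5 = 3.4

Step 2 — sample covariance S[i,j] = (1/(n-1)) · Σ_k (x_{k,i} - mean_i) · (x_{k,j} - mean_j), with n-1 = 4.
  S[U,U] = ((-0.8)·(-0.8) + (1.2)·(1.2) + (0.2)·(0.2) + (-1.8)·(-1.8) + (1.2)·(1.2)) / 4 = 6.8/4 = 1.7
  S[U,V] = ((-0.8)·(0.8) + (1.2)·(-1.2) + (0.2)·(-0.2) + (-1.8)·(2.8) + (1.2)·(-2.2)) / 4 = -9.8/4 = -2.45
  S[U,W] = ((-0.8)·(-1.4) + (1.2)·(2.6) + (0.2)·(0.6) + (-1.8)·(-0.4) + (1.2)·(-1.4)) / 4 = 3.4/4 = 0.85
  S[V,V] = ((0.8)·(0.8) + (-1.2)·(-1.2) + (-0.2)·(-0.2) + (2.8)·(2.8) + (-2.2)·(-2.2)) / 4 = 14.8/4 = 3.7
  S[V,W] = ((0.8)·(-1.4) + (-1.2)·(2.6) + (-0.2)·(0.6) + (2.8)·(-0.4) + (-2.2)·(-1.4)) / 4 = -2.4/4 = -0.6
  S[W,W] = ((-1.4)·(-1.4) + (2.6)·(2.6) + (0.6)·(0.6) + (-0.4)·(-0.4) + (-1.4)·(-1.4)) / 4 = 11.2/4 = 2.8

S is symmetric (S[j,i] = S[i,j]). Assembling:

S = [[1.7, -2.45, 0.85],
 [-2.45, 3.7, -0.6],
 [0.85, -0.6, 2.8]]


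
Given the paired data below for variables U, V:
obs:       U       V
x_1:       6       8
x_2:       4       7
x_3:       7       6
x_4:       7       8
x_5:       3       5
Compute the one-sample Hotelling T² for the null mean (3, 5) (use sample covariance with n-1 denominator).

Step 1 — sample mean vector:
  mean(U) = (6 + 4 + 7 + 7 + 3) / 5 = 27/5 = 5.4
  mean(V) = (8 + 7 + 6 + 8 + 5) / 5 = 34/5 = 6.8
  x̄ = (5.4, 6.8),  deviation x̄ - mu_0 = (5.4, 6.8) - (3, 5) = (2.4, 1.8).

Step 2 — sample covariance matrix, S[i,j] = (1/(n-1)) · Σ_k (x_{k,i} - mean_i) · (x_{k,j} - mean_j), divisor n-1 = 4:
  S[U,U] = ((0.6)·(0.6) + (-1.4)·(-1.4) + (1.6)·(1.6) + (1.6)·(1.6) + (-2.4)·(-2.4)) / 4 = 13.2/4 = 3.3
  S[U,V] = ((0.6)·(1.2) + (-1.4)·(0.2) + (1.6)·(-0.8) + (1.6)·(1.2) + (-2.4)·(-1.8)) / 4 = 5.4/4 = 1.35
  S[V,V] = ((1.2)·(1.2) + (0.2)·(0.2) + (-0.8)·(-0.8) + (1.2)·(1.2) + (-1.8)·(-1.8)) / 4 = 6.8/4 = 1.7
  S = [[3.3, 1.35],
 [1.35, 1.7]].

Step 3 — invert S. det(S) = 3.3·1.7 - (1.35)² = 3.7875.
  S^{-1} = (1/det) · [[d, -b], [-b, a]] = [[0.4488, -0.3564],
 [-0.3564, 0.8713]].

Step 4 — quadratic form (x̄ - mu_0)^T · S^{-1} · (x̄ - mu_0):
  S^{-1} · (x̄ - mu_0) = (0.4356, 0.7129),
  (x̄ - mu_0)^T · [...] = (2.4)·(0.4356) + (1.8)·(0.7129) = 2.3287.

Step 5 — scale by n: T² = 5 · 2.3287 = 11.6436.

T² ≈ 11.6436


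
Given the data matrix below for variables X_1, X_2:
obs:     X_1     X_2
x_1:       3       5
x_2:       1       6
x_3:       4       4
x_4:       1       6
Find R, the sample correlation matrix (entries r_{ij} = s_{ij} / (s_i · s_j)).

Step 1 — column means:
  mean(X_1) = (3 + 1 + 4 + 1) / 4 = 9/4 = 2.25
  mean(X_2) = (5 + 6 + 4 + 6) / 4 = 21/4 = 5.25

Step 2 — sample variances and covariances s[i,j] = (1/(n-1)) · Σ_k (x_{k,i} - mean_i) · (x_{k,j} - mean_j), with n-1 = 3:
  s[X_1,X_1] = ((0.75)·(0.75) + (-1.25)·(-1.25) + (1.75)·(1.75) + (-1.25)·(-1.25)) / 3 = 6.75/3 = 2.25
  s[X_1,X_2] = ((0.75)·(-0.25) + (-1.25)·(0.75) + (1.75)·(-1.25) + (-1.25)·(0.75)) / 3 = -4.25/3 = -1.4167
  s[X_2,X_2] = ((-0.25)·(-0.25) + (0.75)·(0.75) + (-1.25)·(-1.25) + (0.75)·(0.75)) / 3 = 2.75/3 = 0.9167
  Sample standard deviations s_i = √(s[i,i]):
  s(X_1) = √(2.25) = 1.5
  s(X_2) = √(0.9167) = 0.9574

Step 3 — r_{ij} = s_{ij} / (s_i · s_j):
  r[X_1,X_1] = 1 (diagonal).
  r[X_1,X_2] = -1.4167 / (1.5 · 0.9574) = -1.4167 / 1.4361 = -0.9864
  r[X_2,X_2] = 1 (diagonal).

R is symmetric with unit diagonal. Assembling:

R = [[1, -0.9864],
 [-0.9864, 1]]


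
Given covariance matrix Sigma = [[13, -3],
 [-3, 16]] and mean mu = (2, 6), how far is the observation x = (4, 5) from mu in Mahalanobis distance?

Step 1 — centre the observation: (x - mu) = (2, -1).

Step 2 — invert Sigma. det(Sigma) = 13·16 - (-3)² = 199.
  Sigma^{-1} = (1/det) · [[d, -b], [-b, a]] = [[0.0804, 0.0151],
 [0.0151, 0.0653]].

Step 3 — form the quadratic (x - mu)^T · Sigma^{-1} · (x - mu):
  Sigma^{-1} · (x - mu) = (0.1457, -0.0352).
  (x - mu)^T · [Sigma^{-1} · (x - mu)] = (2)·(0.1457) + (-1)·(-0.0352) = 0.3266.

Step 4 — take square root: d = √(0.3266) ≈ 0.5715.

d(x, mu) = √(0.3266) ≈ 0.5715


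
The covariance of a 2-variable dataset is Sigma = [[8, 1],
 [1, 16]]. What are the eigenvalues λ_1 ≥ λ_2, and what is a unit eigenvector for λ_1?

Step 1 — characteristic polynomial of 2×2 Sigma:
  det(Sigma - λI) = λ² - trace · λ + det = 0.
  trace = 8 + 16 = 24, det = 8·16 - (1)² = 127.
Step 2 — discriminant:
  Δ = trace² - 4·det = 576 - 508 = 68.
Step 3 — eigenvalues:
  λ = (trace ± √Δ)/2 = (24 ± 8.2462)/2,
  λ_1 = 16.1231,  λ_2 = 7.8769.

Step 4 — unit eigenvector for λ_1: solve (Sigma - λ_1 I)v = 0. First row:
  (8 - 16.1231)·v_x + (1)·v_y = 0, i.e. (-8.1231)·v_x + (1)·v_y = 0,
  so v ∝ (b, λ_1 - a) = (1, 8.1231) = u.
  ||u|| = √((1)² + (8.1231)²) = √(66.9848) ≈ 8.1844,
  v_1 = u/||u|| ≈ (0.1222, 0.9925) (||v_1|| = 1).

λ_1 = 16.1231,  λ_2 = 7.8769;  v_1 ≈ (0.1222, 0.9925)


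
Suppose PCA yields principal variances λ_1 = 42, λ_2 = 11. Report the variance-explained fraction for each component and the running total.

Step 1 — total variance = trace(Sigma) = Σ λ_i = 42 + 11 = 53.

Step 2 — fraction explained by component i = λ_i / Σ λ:
  PC1: 42/53 = 0.7925
  PC2: 11/53 = 0.2075

Step 3 — cumulative fraction after k components = (λ_1 + ... + λ_k) / Σ λ:
  k = 1: 42/53 = 0.7925
  k = 2: (42 + 11)/53 = 53/53 = 1

Summary (fraction, with percent):

explained: PC1 0.7925 (79.25%), PC2 0.2075 (20.75%);  cumulative: 0.7925, 1


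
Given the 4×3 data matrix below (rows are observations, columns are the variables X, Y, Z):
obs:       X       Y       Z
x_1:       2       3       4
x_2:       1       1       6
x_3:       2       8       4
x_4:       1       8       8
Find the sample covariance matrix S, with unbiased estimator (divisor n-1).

Step 1 — column means:
  mean(X) = (2 + 1 + 2 + 1) / 4 = 6/4 = 1.5
  mean(Y) = (3 + 1 + 8 + 8) / 4 = 20/4 = 5
  mean(Z) = (4 + 6 + 4 + 8) / 4 = 22/4 = 5.5

Step 2 — sample covariance S[i,j] = (1/(n-1)) · Σ_k (x_{k,i} - mean_i) · (x_{k,j} - mean_j), with n-1 = 3.
  S[X,X] = ((0.5)·(0.5) + (-0.5)·(-0.5) + (0.5)·(0.5) + (-0.5)·(-0.5)) / 3 = 1/3 = 0.3333
  S[X,Y] = ((0.5)·(-2) + (-0.5)·(-4) + (0.5)·(3) + (-0.5)·(3)) / 3 = 1/3 = 0.3333
  S[X,Z] = ((0.5)·(-1.5) + (-0.5)·(0.5) + (0.5)·(-1.5) + (-0.5)·(2.5)) / 3 = -3/3 = -1
  S[Y,Y] = ((-2)·(-2) + (-4)·(-4) + (3)·(3) + (3)·(3)) / 3 = 38/3 = 12.6667
  S[Y,Z] = ((-2)·(-1.5) + (-4)·(0.5) + (3)·(-1.5) + (3)·(2.5)) / 3 = 4/3 = 1.3333
  S[Z,Z] = ((-1.5)·(-1.5) + (0.5)·(0.5) + (-1.5)·(-1.5) + (2.5)·(2.5)) / 3 = 11/3 = 3.6667

S is symmetric (S[j,i] = S[i,j]). Assembling:

S = [[0.3333, 0.3333, -1],
 [0.3333, 12.6667, 1.3333],
 [-1, 1.3333, 3.6667]]


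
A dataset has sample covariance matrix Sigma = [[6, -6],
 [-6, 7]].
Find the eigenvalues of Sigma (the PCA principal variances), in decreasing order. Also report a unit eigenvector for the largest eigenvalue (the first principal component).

Step 1 — characteristic polynomial of 2×2 Sigma:
  det(Sigma - λI) = λ² - trace · λ + det = 0.
  trace = 6 + 7 = 13, det = 6·7 - (-6)² = 6.
Step 2 — discriminant:
  Δ = trace² - 4·det = 169 - 24 = 145.
Step 3 — eigenvalues:
  λ = (trace ± √Δ)/2 = (13 ± 12.0416)/2,
  λ_1 = 12.5208,  λ_2 = 0.4792.

Step 4 — unit eigenvector for λ_1: solve (Sigma - λ_1 I)v = 0. First row:
  (6 - 12.5208)·v_x + (-6)·v_y = 0, i.e. (-6.5208)·v_x + (-6)·v_y = 0,
  so v ∝ (b, λ_1 - a) = (-6, 6.5208); multiply by -1 so the first entry is positive: u = (6, -6.5208).
  ||u|| = √((6)² + (-6.5208)²) = √(78.5208) ≈ 8.8612,
  v_1 = u/||u|| ≈ (0.6771, -0.7359) (||v_1|| = 1).

λ_1 = 12.5208,  λ_2 = 0.4792;  v_1 ≈ (0.6771, -0.7359)


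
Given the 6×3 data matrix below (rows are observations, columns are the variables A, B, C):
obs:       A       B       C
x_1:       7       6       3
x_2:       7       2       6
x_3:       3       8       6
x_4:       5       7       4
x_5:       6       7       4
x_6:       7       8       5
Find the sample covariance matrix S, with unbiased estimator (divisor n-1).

Step 1 — column means:
  mean(A) = (7 + 7 + 3 + 5 + 6 + 7) / 6 = 35/6 = 5.8333
  mean(B) = (6 + 2 + 8 + 7 + 7 + 8) / 6 = 38/6 = 6.3333
  mean(C) = (3 + 6 + 6 + 4 + 4 + 5) / 6 = 28/6 = 4.6667

Step 2 — sample covariance S[i,j] = (1/(n-1)) · Σ_k (x_{k,i} - mean_i) · (x_{k,j} - mean_j), with n-1 = 5.
  S[A,A] = ((1.1667)·(1.1667) + (1.1667)·(1.1667) + (-2.8333)·(-2.8333) + (-0.8333)·(-0.8333) + (0.1667)·(0.1667) + (1.1667)·(1.1667)) / 5 = 12.8333/5 = 2.5667
  S[A,B] = ((1.1667)·(-0.3333) + (1.1667)·(-4.3333) + (-2.8333)·(1.6667) + (-0.8333)·(0.6667) + (0.1667)·(0.6667) + (1.1667)·(1.6667)) / 5 = -8.6667/5 = -1.7333
  S[A,C] = ((1.1667)·(-1.6667) + (1.1667)·(1.3333) + (-2.8333)·(1.3333) + (-0.8333)·(-0.6667) + (0.1667)·(-0.6667) + (1.1667)·(0.3333)) / 5 = -3.3333/5 = -0.6667
  S[B,B] = ((-0.3333)·(-0.3333) + (-4.3333)·(-4.3333) + (1.6667)·(1.6667) + (0.6667)·(0.6667) + (0.6667)·(0.6667) + (1.6667)·(1.6667)) / 5 = 25.3333/5 = 5.0667
  S[B,C] = ((-0.3333)·(-1.6667) + (-4.3333)·(1.3333) + (1.6667)·(1.3333) + (0.6667)·(-0.6667) + (0.6667)·(-0.6667) + (1.6667)·(0.3333)) / 5 = -3.3333/5 = -0.6667
  S[C,C] = ((-1.6667)·(-1.6667) + (1.3333)·(1.3333) + (1.3333)·(1.3333) + (-0.6667)·(-0.6667) + (-0.6667)·(-0.6667) + (0.3333)·(0.3333)) / 5 = 7.3333/5 = 1.4667

S is symmetric (S[j,i] = S[i,j]). Assembling:

S = [[2.5667, -1.7333, -0.6667],
 [-1.7333, 5.0667, -0.6667],
 [-0.6667, -0.6667, 1.4667]]


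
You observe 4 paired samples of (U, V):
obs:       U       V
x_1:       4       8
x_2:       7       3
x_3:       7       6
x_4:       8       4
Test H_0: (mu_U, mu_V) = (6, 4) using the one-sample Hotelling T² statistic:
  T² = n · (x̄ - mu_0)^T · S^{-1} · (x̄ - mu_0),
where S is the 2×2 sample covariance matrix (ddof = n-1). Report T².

Step 1 — sample mean vector:
  mean(U) = (4 + 7 + 7 + 8) / 4 = 26/4 = 6.5
  mean(V) = (8 + 3 + 6 + 4) / 4 = 21/4 = 5.25
  x̄ = (6.5, 5.25),  deviation x̄ - mu_0 = (6.5, 5.25) - (6, 4) = (0.5, 1.25).

Step 2 — sample covariance matrix, S[i,j] = (1/(n-1)) · Σ_k (x_{k,i} - mean_i) · (x_{k,j} - mean_j), divisor n-1 = 3:
  S[U,U] = ((-2.5)·(-2.5) + (0.5)·(0.5) + (0.5)·(0.5) + (1.5)·(1.5)) / 3 = 9/3 = 3
  S[U,V] = ((-2.5)·(2.75) + (0.5)·(-2.25) + (0.5)·(0.75) + (1.5)·(-1.25)) / 3 = -9.5/3 = -3.1667
  S[V,V] = ((2.75)·(2.75) + (-2.25)·(-2.25) + (0.75)·(0.75) + (-1.25)·(-1.25)) / 3 = 14.75/3 = 4.9167
  S = [[3, -3.1667],
 [-3.1667, 4.9167]].

Step 3 — invert S. det(S) = 3·4.9167 - (-3.1667)² = 4.7222.
  S^{-1} = (1/det) · [[d, -b], [-b, a]] = [[1.0412, 0.6706],
 [0.6706, 0.6353]].

Step 4 — quadratic form (x̄ - mu_0)^T · S^{-1} · (x̄ - mu_0):
  S^{-1} · (x̄ - mu_0) = (1.3588, 1.1294),
  (x̄ - mu_0)^T · [...] = (0.5)·(1.3588) + (1.25)·(1.1294) = 2.0912.

Step 5 — scale by n: T² = 4 · 2.0912 = 8.3647.

T² ≈ 8.3647


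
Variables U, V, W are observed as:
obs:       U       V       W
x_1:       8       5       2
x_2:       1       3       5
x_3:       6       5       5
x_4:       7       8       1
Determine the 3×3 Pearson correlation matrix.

Step 1 — column means:
  mean(U) = (8 + 1 + 6 + 7) / 4 = 22/4 = 5.5
  mean(V) = (5 + 3 + 5 + 8) / 4 = 21/4 = 5.25
  mean(W) = (2 + 5 + 5 + 1) / 4 = 13/4 = 3.25

Step 2 — sample variances and covariances s[i,j] = (1/(n-1)) · Σ_k (x_{k,i} - mean_i) · (x_{k,j} - mean_j), with n-1 = 3:
  s[U,U] = ((2.5)·(2.5) + (-4.5)·(-4.5) + (0.5)·(0.5) + (1.5)·(1.5)) / 3 = 29/3 = 9.6667
  s[U,V] = ((2.5)·(-0.25) + (-4.5)·(-2.25) + (0.5)·(-0.25) + (1.5)·(2.75)) / 3 = 13.5/3 = 4.5
  s[U,W] = ((2.5)·(-1.25) + (-4.5)·(1.75) + (0.5)·(1.75) + (1.5)·(-2.25)) / 3 = -13.5/3 = -4.5
  s[V,V] = ((-0.25)·(-0.25) + (-2.25)·(-2.25) + (-0.25)·(-0.25) + (2.75)·(2.75)) / 3 = 12.75/3 = 4.25
  s[V,W] = ((-0.25)·(-1.25) + (-2.25)·(1.75) + (-0.25)·(1.75) + (2.75)·(-2.25)) / 3 = -10.25/3 = -3.4167
  s[W,W] = ((-1.25)·(-1.25) + (1.75)·(1.75) + (1.75)·(1.75) + (-2.25)·(-2.25)) / 3 = 12.75/3 = 4.25
  Sample standard deviations s_i = √(s[i,i]):
  s(U) = √(9.6667) = 3.1091
  s(V) = √(4.25) = 2.0616
  s(W) = √(4.25) = 2.0616

Step 3 — r_{ij} = s_{ij} / (s_i · s_j):
  r[U,U] = 1 (diagonal).
  r[U,V] = 4.5 / (3.1091 · 2.0616) = 4.5 / 6.4096 = 0.7021
  r[U,W] = -4.5 / (3.1091 · 2.0616) = -4.5 / 6.4096 = -0.7021
  r[V,V] = 1 (diagonal).
  r[V,W] = -3.4167 / (2.0616 · 2.0616) = -3.4167 / 4.25 = -0.8039
  r[W,W] = 1 (diagonal).

R is symmetric with unit diagonal. Assembling:

R = [[1, 0.7021, -0.7021],
 [0.7021, 1, -0.8039],
 [-0.7021, -0.8039, 1]]


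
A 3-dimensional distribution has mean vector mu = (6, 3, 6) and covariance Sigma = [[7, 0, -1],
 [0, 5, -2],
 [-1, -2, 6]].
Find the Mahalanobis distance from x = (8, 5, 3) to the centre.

Step 1 — centre the observation: (x - mu) = (2, 2, -3).

Step 2 — invert Sigma (cofactor / det for 3×3, or solve directly):
  Sigma^{-1} = [[0.1469, 0.0113, 0.0282],
 [0.0113, 0.2316, 0.0791],
 [0.0282, 0.0791, 0.1977]].

Step 3 — form the quadratic (x - mu)^T · Sigma^{-1} · (x - mu):
  Sigma^{-1} · (x - mu) = (0.2316, 0.2486, -0.3785).
  (x - mu)^T · [Sigma^{-1} · (x - mu)] = (2)·(0.2316) + (2)·(0.2486) + (-3)·(-0.3785) = 2.096.

Step 4 — take square root: d = √(2.096) ≈ 1.4478.

d(x, mu) = √(2.096) ≈ 1.4478


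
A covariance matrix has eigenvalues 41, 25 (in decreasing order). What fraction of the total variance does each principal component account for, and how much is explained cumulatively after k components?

Step 1 — total variance = trace(Sigma) = Σ λ_i = 41 + 25 = 66.

Step 2 — fraction explained by component i = λ_i / Σ λ:
  PC1: 41/66 = 0.6212
  PC2: 25/66 = 0.3788

Step 3 — cumulative fraction after k components = (λ_1 + ... + λ_k) / Σ λ:
  k = 1: 41/66 = 0.6212
  k = 2: (41 + 25)/66 = 66/66 = 1

Summary (fraction, with percent):

explained: PC1 0.6212 (62.12%), PC2 0.3788 (37.88%);  cumulative: 0.6212, 1


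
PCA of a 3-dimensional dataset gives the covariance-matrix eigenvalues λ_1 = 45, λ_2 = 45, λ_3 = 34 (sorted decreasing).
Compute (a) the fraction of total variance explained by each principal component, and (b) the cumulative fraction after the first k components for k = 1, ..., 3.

Step 1 — total variance = trace(Sigma) = Σ λ_i = 45 + 45 + 34 = 124.

Step 2 — fraction explained by component i = λ_i / Σ λ:
  PC1: 45/124 = 0.3629
  PC2: 45/124 = 0.3629
  PC3: 34/124 = 0.2742

Step 3 — cumulative fraction after k components = (λ_1 + ... + λ_k) / Σ λ:
  k = 1: 45/124 = 0.3629
  k = 2: (45 + 45)/124 = 90/124 = 0.7258
  k = 3: (45 + 45 + 34)/124 = 124/124 = 1

Summary (fraction, with percent):

explained: PC1 0.3629 (36.29%), PC2 0.3629 (36.29%), PC3 0.2742 (27.42%);  cumulative: 0.3629, 0.7258, 1


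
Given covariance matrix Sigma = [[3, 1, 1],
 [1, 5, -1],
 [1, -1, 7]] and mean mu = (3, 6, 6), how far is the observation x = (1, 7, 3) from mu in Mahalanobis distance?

Step 1 — centre the observation: (x - mu) = (-2, 1, -3).

Step 2 — invert Sigma (cofactor / det for 3×3, or solve directly):
  Sigma^{-1} = [[0.3864, -0.0909, -0.0682],
 [-0.0909, 0.2273, 0.0455],
 [-0.0682, 0.0455, 0.1591]].

Step 3 — form the quadratic (x - mu)^T · Sigma^{-1} · (x - mu):
  Sigma^{-1} · (x - mu) = (-0.6591, 0.2727, -0.2955).
  (x - mu)^T · [Sigma^{-1} · (x - mu)] = (-2)·(-0.6591) + (1)·(0.2727) + (-3)·(-0.2955) = 2.4773.

Step 4 — take square root: d = √(2.4773) ≈ 1.5739.

d(x, mu) = √(2.4773) ≈ 1.5739


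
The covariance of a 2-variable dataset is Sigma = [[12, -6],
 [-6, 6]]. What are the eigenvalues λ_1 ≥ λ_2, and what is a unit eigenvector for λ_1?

Step 1 — characteristic polynomial of 2×2 Sigma:
  det(Sigma - λI) = λ² - trace · λ + det = 0.
  trace = 12 + 6 = 18, det = 12·6 - (-6)² = 36.
Step 2 — discriminant:
  Δ = trace² - 4·det = 324 - 144 = 180.
Step 3 — eigenvalues:
  λ = (trace ± √Δ)/2 = (18 ± 13.4164)/2,
  λ_1 = 15.7082,  λ_2 = 2.2918.

Step 4 — unit eigenvector for λ_1: solve (Sigma - λ_1 I)v = 0. First row:
  (12 - 15.7082)·v_x + (-6)·v_y = 0, i.e. (-3.7082)·v_x + (-6)·v_y = 0,
  so v ∝ (b, λ_1 - a) = (-6, 3.7082); multiply by -1 so the first entry is positive: u = (6, -3.7082).
  ||u|| = √((6)² + (-3.7082)²) = √(49.7508) ≈ 7.0534,
  v_1 = u/||u|| ≈ (0.8507, -0.5257) (||v_1|| = 1).

λ_1 = 15.7082,  λ_2 = 2.2918;  v_1 ≈ (0.8507, -0.5257)


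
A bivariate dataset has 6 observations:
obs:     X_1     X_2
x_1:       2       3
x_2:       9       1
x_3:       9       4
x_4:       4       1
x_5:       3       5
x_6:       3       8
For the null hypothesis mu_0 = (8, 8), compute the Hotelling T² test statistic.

Step 1 — sample mean vector:
  mean(X_1) = (2 + 9 + 9 + 4 + 3 + 3) / 6 = 30/6 = 5
  mean(X_2) = (3 + 1 + 4 + 1 + 5 + 8) / 6 = 22/6 = 3.6667
  x̄ = (5, 3.6667),  deviation x̄ - mu_0 = (5, 3.6667) - (8, 8) = (-3, -4.3333).

Step 2 — sample covariance matrix, S[i,j] = (1/(n-1)) · Σ_k (x_{k,i} - mean_i) · (x_{k,j} - mean_j), divisor n-1 = 5:
  S[X_1,X_1] = ((-3)·(-3) + (4)·(4) + (4)·(4) + (-1)·(-1) + (-2)·(-2) + (-2)·(-2)) / 5 = 50/5 = 10
  S[X_1,X_2] = ((-3)·(-0.6667) + (4)·(-2.6667) + (4)·(0.3333) + (-1)·(-2.6667) + (-2)·(1.3333) + (-2)·(4.3333)) / 5 = -16/5 = -3.2
  S[X_2,X_2] = ((-0.6667)·(-0.6667) + (-2.6667)·(-2.6667) + (0.3333)·(0.3333) + (-2.6667)·(-2.6667) + (1.3333)·(1.3333) + (4.3333)·(4.3333)) / 5 = 35.3333/5 = 7.0667
  S = [[10, -3.2],
 [-3.2, 7.0667]].

Step 3 — invert S. det(S) = 10·7.0667 - (-3.2)² = 60.4267.
  S^{-1} = (1/det) · [[d, -b], [-b, a]] = [[0.1169, 0.053],
 [0.053, 0.1655]].

Step 4 — quadratic form (x̄ - mu_0)^T · S^{-1} · (x̄ - mu_0):
  S^{-1} · (x̄ - mu_0) = (-0.5803, -0.876),
  (x̄ - mu_0)^T · [...] = (-3)·(-0.5803) + (-4.3333)·(-0.876) = 5.5369.

Step 5 — scale by n: T² = 6 · 5.5369 = 33.2215.

T² ≈ 33.2215


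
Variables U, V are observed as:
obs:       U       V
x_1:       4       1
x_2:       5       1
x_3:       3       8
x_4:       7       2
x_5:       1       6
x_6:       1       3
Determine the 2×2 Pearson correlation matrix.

Step 1 — column means:
  mean(U) = (4 + 5 + 3 + 7 + 1 + 1) / 6 = 21/6 = 3.5
  mean(V) = (1 + 1 + 8 + 2 + 6 + 3) / 6 = 21/6 = 3.5

Step 2 — sample variances and covariances s[i,j] = (1/(n-1)) · Σ_k (x_{k,i} - mean_i) · (x_{k,j} - mean_j), with n-1 = 5:
  s[U,U] = ((0.5)·(0.5) + (1.5)·(1.5) + (-0.5)·(-0.5) + (3.5)·(3.5) + (-2.5)·(-2.5) + (-2.5)·(-2.5)) / 5 = 27.5/5 = 5.5
  s[U,V] = ((0.5)·(-2.5) + (1.5)·(-2.5) + (-0.5)·(4.5) + (3.5)·(-1.5) + (-2.5)·(2.5) + (-2.5)·(-0.5)) / 5 = -17.5/5 = -3.5
  s[V,V] = ((-2.5)·(-2.5) + (-2.5)·(-2.5) + (4.5)·(4.5) + (-1.5)·(-1.5) + (2.5)·(2.5) + (-0.5)·(-0.5)) / 5 = 41.5/5 = 8.3
  Sample standard deviations s_i = √(s[i,i]):
  s(U) = √(5.5) = 2.3452
  s(V) = √(8.3) = 2.881

Step 3 — r_{ij} = s_{ij} / (s_i · s_j):
  r[U,U] = 1 (diagonal).
  r[U,V] = -3.5 / (2.3452 · 2.881) = -3.5 / 6.7565 = -0.518
  r[V,V] = 1 (diagonal).

R is symmetric with unit diagonal. Assembling:

R = [[1, -0.518],
 [-0.518, 1]]


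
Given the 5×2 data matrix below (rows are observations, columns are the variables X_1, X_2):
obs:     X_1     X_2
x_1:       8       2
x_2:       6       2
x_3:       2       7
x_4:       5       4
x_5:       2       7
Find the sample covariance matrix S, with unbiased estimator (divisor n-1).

Step 1 — column means:
  mean(X_1) = (8 + 6 + 2 + 5 + 2) / 5 = 23/5 = 4.6
  mean(X_2) = (2 + 2 + 7 + 4 + 7) / 5 = 22/5 = 4.4

Step 2 — sample covariance S[i,j] = (1/(n-1)) · Σ_k (x_{k,i} - mean_i) · (x_{k,j} - mean_j), with n-1 = 4.
  S[X_1,X_1] = ((3.4)·(3.4) + (1.4)·(1.4) + (-2.6)·(-2.6) + (0.4)·(0.4) + (-2.6)·(-2.6)) / 4 = 27.2/4 = 6.8
  S[X_1,X_2] = ((3.4)·(-2.4) + (1.4)·(-2.4) + (-2.6)·(2.6) + (0.4)·(-0.4) + (-2.6)·(2.6)) / 4 = -25.2/4 = -6.3
  S[X_2,X_2] = ((-2.4)·(-2.4) + (-2.4)·(-2.4) + (2.6)·(2.6) + (-0.4)·(-0.4) + (2.6)·(2.6)) / 4 = 25.2/4 = 6.3

S is symmetric (S[j,i] = S[i,j]). Assembling:

S = [[6.8, -6.3],
 [-6.3, 6.3]]


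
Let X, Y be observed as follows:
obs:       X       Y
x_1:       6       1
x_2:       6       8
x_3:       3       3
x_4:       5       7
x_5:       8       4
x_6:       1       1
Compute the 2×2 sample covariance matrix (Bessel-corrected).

Step 1 — column means:
  mean(X) = (6 + 6 + 3 + 5 + 8 + 1) / 6 = 29/6 = 4.8333
  mean(Y) = (1 + 8 + 3 + 7 + 4 + 1) / 6 = 24/6 = 4

Step 2 — sample covariance S[i,j] = (1/(n-1)) · Σ_k (x_{k,i} - mean_i) · (x_{k,j} - mean_j), with n-1 = 5.
  S[X,X] = ((1.1667)·(1.1667) + (1.1667)·(1.1667) + (-1.8333)·(-1.8333) + (0.1667)·(0.1667) + (3.1667)·(3.1667) + (-3.8333)·(-3.8333)) / 5 = 30.8333/5 = 6.1667
  S[X,Y] = ((1.1667)·(-3) + (1.1667)·(4) + (-1.8333)·(-1) + (0.1667)·(3) + (3.1667)·(0) + (-3.8333)·(-3)) / 5 = 15/5 = 3
  S[Y,Y] = ((-3)·(-3) + (4)·(4) + (-1)·(-1) + (3)·(3) + (0)·(0) + (-3)·(-3)) / 5 = 44/5 = 8.8

S is symmetric (S[j,i] = S[i,j]). Assembling:

S = [[6.1667, 3],
 [3, 8.8]]


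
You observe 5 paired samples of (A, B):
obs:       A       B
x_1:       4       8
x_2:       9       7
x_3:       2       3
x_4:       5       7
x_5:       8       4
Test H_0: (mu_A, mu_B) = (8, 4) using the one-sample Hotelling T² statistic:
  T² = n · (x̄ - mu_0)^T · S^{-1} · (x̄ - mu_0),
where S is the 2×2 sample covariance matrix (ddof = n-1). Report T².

Step 1 — sample mean vector:
  mean(A) = (4 + 9 + 2 + 5 + 8) / 5 = 28/5 = 5.6
  mean(B) = (8 + 7 + 3 + 7 + 4) / 5 = 29/5 = 5.8
  x̄ = (5.6, 5.8),  deviation x̄ - mu_0 = (5.6, 5.8) - (8, 4) = (-2.4, 1.8).

Step 2 — sample covariance matrix, S[i,j] = (1/(n-1)) · Σ_k (x_{k,i} - mean_i) · (x_{k,j} - mean_j), divisor n-1 = 4:
  S[A,A] = ((-1.6)·(-1.6) + (3.4)·(3.4) + (-3.6)·(-3.6) + (-0.6)·(-0.6) + (2.4)·(2.4)) / 4 = 33.2/4 = 8.3
  S[A,B] = ((-1.6)·(2.2) + (3.4)·(1.2) + (-3.6)·(-2.8) + (-0.6)·(1.2) + (2.4)·(-1.8)) / 4 = 5.6/4 = 1.4
  S[B,B] = ((2.2)·(2.2) + (1.2)·(1.2) + (-2.8)·(-2.8) + (1.2)·(1.2) + (-1.8)·(-1.8)) / 4 = 18.8/4 = 4.7
  S = [[8.3, 1.4],
 [1.4, 4.7]].

Step 3 — invert S. det(S) = 8.3·4.7 - (1.4)² = 37.05.
  S^{-1} = (1/det) · [[d, -b], [-b, a]] = [[0.1269, -0.0378],
 [-0.0378, 0.224]].

Step 4 — quadratic form (x̄ - mu_0)^T · S^{-1} · (x̄ - mu_0):
  S^{-1} · (x̄ - mu_0) = (-0.3725, 0.4939),
  (x̄ - mu_0)^T · [...] = (-2.4)·(-0.3725) + (1.8)·(0.4939) = 1.783.

Step 5 — scale by n: T² = 5 · 1.783 = 8.915.

T² ≈ 8.915


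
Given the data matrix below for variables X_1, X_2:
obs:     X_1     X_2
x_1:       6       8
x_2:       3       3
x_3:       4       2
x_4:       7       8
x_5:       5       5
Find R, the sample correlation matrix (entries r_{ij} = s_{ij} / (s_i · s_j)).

Step 1 — column means:
  mean(X_1) = (6 + 3 + 4 + 7 + 5) / 5 = 25/5 = 5
  mean(X_2) = (8 + 3 + 2 + 8 + 5) / 5 = 26/5 = 5.2

Step 2 — sample variances and covariances s[i,j] = (1/(n-1)) · Σ_k (x_{k,i} - mean_i) · (x_{k,j} - mean_j), with n-1 = 4:
  s[X_1,X_1] = ((1)·(1) + (-2)·(-2) + (-1)·(-1) + (2)·(2) + (0)·(0)) / 4 = 10/4 = 2.5
  s[X_1,X_2] = ((1)·(2.8) + (-2)·(-2.2) + (-1)·(-3.2) + (2)·(2.8) + (0)·(-0.2)) / 4 = 16/4 = 4
  s[X_2,X_2] = ((2.8)·(2.8) + (-2.2)·(-2.2) + (-3.2)·(-3.2) + (2.8)·(2.8) + (-0.2)·(-0.2)) / 4 = 30.8/4 = 7.7
  Sample standard deviations s_i = √(s[i,i]):
  s(X_1) = √(2.5) = 1.5811
  s(X_2) = √(7.7) = 2.7749

Step 3 — r_{ij} = s_{ij} / (s_i · s_j):
  r[X_1,X_1] = 1 (diagonal).
  r[X_1,X_2] = 4 / (1.5811 · 2.7749) = 4 / 4.3875 = 0.9117
  r[X_2,X_2] = 1 (diagonal).

R is symmetric with unit diagonal. Assembling:

R = [[1, 0.9117],
 [0.9117, 1]]


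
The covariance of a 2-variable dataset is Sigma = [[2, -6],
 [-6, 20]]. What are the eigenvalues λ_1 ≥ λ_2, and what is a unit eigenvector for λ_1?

Step 1 — characteristic polynomial of 2×2 Sigma:
  det(Sigma - λI) = λ² - trace · λ + det = 0.
  trace = 2 + 20 = 22, det = 2·20 - (-6)² = 4.
Step 2 — discriminant:
  Δ = trace² - 4·det = 484 - 16 = 468.
Step 3 — eigenvalues:
  λ = (trace ± √Δ)/2 = (22 ± 21.6333)/2,
  λ_1 = 21.8167,  λ_2 = 0.1833.

Step 4 — unit eigenvector for λ_1: solve (Sigma - λ_1 I)v = 0. First row:
  (2 - 21.8167)·v_x + (-6)·v_y = 0, i.e. (-19.8167)·v_x + (-6)·v_y = 0,
  so v ∝ (b, λ_1 - a) = (-6, 19.8167); multiply by -1 so the first entry is positive: u = (6, -19.8167).
  ||u|| = √((6)² + (-19.8167)²) = √(428.6998) ≈ 20.7051,
  v_1 = u/||u|| ≈ (0.2898, -0.9571) (||v_1|| = 1).

λ_1 = 21.8167,  λ_2 = 0.1833;  v_1 ≈ (0.2898, -0.9571)


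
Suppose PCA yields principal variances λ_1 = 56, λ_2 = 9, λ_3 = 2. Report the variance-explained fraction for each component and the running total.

Step 1 — total variance = trace(Sigma) = Σ λ_i = 56 + 9 + 2 = 67.

Step 2 — fraction explained by component i = λ_i / Σ λ:
  PC1: 56/67 = 0.8358
  PC2: 9/67 = 0.1343
  PC3: 2/67 = 0.0299

Step 3 — cumulative fraction after k components = (λ_1 + ... + λ_k) / Σ λ:
  k = 1: 56/67 = 0.8358
  k = 2: (56 + 9)/67 = 65/67 = 0.9701
  k = 3: (56 + 9 + 2)/67 = 67/67 = 1

Summary (fraction, with percent):

explained: PC1 0.8358 (83.58%), PC2 0.1343 (13.43%), PC3 0.0299 (2.99%);  cumulative: 0.8358, 0.9701, 1


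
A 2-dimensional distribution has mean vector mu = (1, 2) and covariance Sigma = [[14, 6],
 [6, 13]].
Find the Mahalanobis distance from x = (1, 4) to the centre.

Step 1 — centre the observation: (x - mu) = (0, 2).

Step 2 — invert Sigma. det(Sigma) = 14·13 - (6)² = 146.
  Sigma^{-1} = (1/det) · [[d, -b], [-b, a]] = [[0.089, -0.0411],
 [-0.0411, 0.0959]].

Step 3 — form the quadratic (x - mu)^T · Sigma^{-1} · (x - mu):
  Sigma^{-1} · (x - mu) = (-0.0822, 0.1918).
  (x - mu)^T · [Sigma^{-1} · (x - mu)] = (0)·(-0.0822) + (2)·(0.1918) = 0.3836.

Step 4 — take square root: d = √(0.3836) ≈ 0.6193.

d(x, mu) = √(0.3836) ≈ 0.6193


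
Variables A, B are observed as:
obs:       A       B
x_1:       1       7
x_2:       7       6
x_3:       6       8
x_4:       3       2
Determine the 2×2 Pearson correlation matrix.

Step 1 — column means:
  mean(A) = (1 + 7 + 6 + 3) / 4 = 17/4 = 4.25
  mean(B) = (7 + 6 + 8 + 2) / 4 = 23/4 = 5.75

Step 2 — sample variances and covariances s[i,j] = (1/(n-1)) · Σ_k (x_{k,i} - mean_i) · (x_{k,j} - mean_j), with n-1 = 3:
  s[A,A] = ((-3.25)·(-3.25) + (2.75)·(2.75) + (1.75)·(1.75) + (-1.25)·(-1.25)) / 3 = 22.75/3 = 7.5833
  s[A,B] = ((-3.25)·(1.25) + (2.75)·(0.25) + (1.75)·(2.25) + (-1.25)·(-3.75)) / 3 = 5.25/3 = 1.75
  s[B,B] = ((1.25)·(1.25) + (0.25)·(0.25) + (2.25)·(2.25) + (-3.75)·(-3.75)) / 3 = 20.75/3 = 6.9167
  Sample standard deviations s_i = √(s[i,i]):
  s(A) = √(7.5833) = 2.7538
  s(B) = √(6.9167) = 2.63

Step 3 — r_{ij} = s_{ij} / (s_i · s_j):
  r[A,A] = 1 (diagonal).
  r[A,B] = 1.75 / (2.7538 · 2.63) = 1.75 / 7.2423 = 0.2416
  r[B,B] = 1 (diagonal).

R is symmetric with unit diagonal. Assembling:

R = [[1, 0.2416],
 [0.2416, 1]]


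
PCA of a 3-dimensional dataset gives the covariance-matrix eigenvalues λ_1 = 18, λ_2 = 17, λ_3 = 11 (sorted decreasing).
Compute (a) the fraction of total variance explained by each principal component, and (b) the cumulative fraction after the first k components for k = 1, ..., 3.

Step 1 — total variance = trace(Sigma) = Σ λ_i = 18 + 17 + 11 = 46.

Step 2 — fraction explained by component i = λ_i / Σ λ:
  PC1: 18/46 = 0.3913
  PC2: 17/46 = 0.3696
  PC3: 11/46 = 0.2391

Step 3 — cumulative fraction after k components = (λ_1 + ... + λ_k) / Σ λ:
  k = 1: 18/46 = 0.3913
  k = 2: (18 + 17)/46 = 35/46 = 0.7609
  k = 3: (18 + 17 + 11)/46 = 46/46 = 1

Summary (fraction, with percent):

explained: PC1 0.3913 (39.13%), PC2 0.3696 (36.96%), PC3 0.2391 (23.91%);  cumulative: 0.3913, 0.7609, 1


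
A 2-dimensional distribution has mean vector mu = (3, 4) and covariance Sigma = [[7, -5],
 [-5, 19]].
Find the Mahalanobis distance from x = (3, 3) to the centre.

Step 1 — centre the observation: (x - mu) = (0, -1).

Step 2 — invert Sigma. det(Sigma) = 7·19 - (-5)² = 108.
  Sigma^{-1} = (1/det) · [[d, -b], [-b, a]] = [[0.1759, 0.0463],
 [0.0463, 0.0648]].

Step 3 — form the quadratic (x - mu)^T · Sigma^{-1} · (x - mu):
  Sigma^{-1} · (x - mu) = (-0.0463, -0.0648).
  (x - mu)^T · [Sigma^{-1} · (x - mu)] = (0)·(-0.0463) + (-1)·(-0.0648) = 0.0648.

Step 4 — take square root: d = √(0.0648) ≈ 0.2546.

d(x, mu) = √(0.0648) ≈ 0.2546


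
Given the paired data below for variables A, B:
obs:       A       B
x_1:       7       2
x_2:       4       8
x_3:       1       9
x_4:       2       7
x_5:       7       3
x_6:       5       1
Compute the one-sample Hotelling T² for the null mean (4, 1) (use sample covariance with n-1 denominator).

Step 1 — sample mean vector:
  mean(A) = (7 + 4 + 1 + 2 + 7 + 5) / 6 = 26/6 = 4.3333
  mean(B) = (2 + 8 + 9 + 7 + 3 + 1) / 6 = 30/6 = 5
  x̄ = (4.3333, 5),  deviation x̄ - mu_0 = (4.3333, 5) - (4, 1) = (0.3333, 4).

Step 2 — sample covariance matrix, S[i,j] = (1/(n-1)) · Σ_k (x_{k,i} - mean_i) · (x_{k,j} - mean_j), divisor n-1 = 5:
  S[A,A] = ((2.6667)·(2.6667) + (-0.3333)·(-0.3333) + (-3.3333)·(-3.3333) + (-2.3333)·(-2.3333) + (2.6667)·(2.6667) + (0.6667)·(0.6667)) / 5 = 31.3333/5 = 6.2667
  S[A,B] = ((2.6667)·(-3) + (-0.3333)·(3) + (-3.3333)·(4) + (-2.3333)·(2) + (2.6667)·(-2) + (0.6667)·(-4)) / 5 = -35/5 = -7
  S[B,B] = ((-3)·(-3) + (3)·(3) + (4)·(4) + (2)·(2) + (-2)·(-2) + (-4)·(-4)) / 5 = 58/5 = 11.6
  S = [[6.2667, -7],
 [-7, 11.6]].

Step 3 — invert S. det(S) = 6.2667·11.6 - (-7)² = 23.6933.
  S^{-1} = (1/det) · [[d, -b], [-b, a]] = [[0.4896, 0.2954],
 [0.2954, 0.2645]].

Step 4 — quadratic form (x̄ - mu_0)^T · S^{-1} · (x̄ - mu_0):
  S^{-1} · (x̄ - mu_0) = (1.345, 1.1564),
  (x̄ - mu_0)^T · [...] = (0.3333)·(1.345) + (4)·(1.1564) = 5.0741.

Step 5 — scale by n: T² = 6 · 5.0741 = 30.4446.

T² ≈ 30.4446


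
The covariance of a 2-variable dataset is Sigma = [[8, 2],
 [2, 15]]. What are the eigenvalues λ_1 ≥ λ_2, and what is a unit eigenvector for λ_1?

Step 1 — characteristic polynomial of 2×2 Sigma:
  det(Sigma - λI) = λ² - trace · λ + det = 0.
  trace = 8 + 15 = 23, det = 8·15 - (2)² = 116.
Step 2 — discriminant:
  Δ = trace² - 4·det = 529 - 464 = 65.
Step 3 — eigenvalues:
  λ = (trace ± √Δ)/2 = (23 ± 8.0623)/2,
  λ_1 = 15.5311,  λ_2 = 7.4689.

Step 4 — unit eigenvector for λ_1: solve (Sigma - λ_1 I)v = 0. First row:
  (8 - 15.5311)·v_x + (2)·v_y = 0, i.e. (-7.5311)·v_x + (2)·v_y = 0,
  so v ∝ (b, λ_1 - a) = (2, 7.5311) = u.
  ||u|| = √((2)² + (7.5311)²) = √(60.7179) ≈ 7.7922,
  v_1 = u/||u|| ≈ (0.2567, 0.9665) (||v_1|| = 1).

λ_1 = 15.5311,  λ_2 = 7.4689;  v_1 ≈ (0.2567, 0.9665)


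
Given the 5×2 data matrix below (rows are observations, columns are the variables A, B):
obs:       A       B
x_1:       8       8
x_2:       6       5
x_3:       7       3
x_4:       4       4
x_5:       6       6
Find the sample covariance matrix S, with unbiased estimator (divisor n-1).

Step 1 — column means:
  mean(A) = (8 + 6 + 7 + 4 + 6) / 5 = 31/5 = 6.2
  mean(B) = (8 + 5 + 3 + 4 + 6) / 5 = 26/5 = 5.2

Step 2 — sample covariance S[i,j] = (1/(n-1)) · Σ_k (x_{k,i} - mean_i) · (x_{k,j} - mean_j), with n-1 = 4.
  S[A,A] = ((1.8)·(1.8) + (-0.2)·(-0.2) + (0.8)·(0.8) + (-2.2)·(-2.2) + (-0.2)·(-0.2)) / 4 = 8.8/4 = 2.2
  S[A,B] = ((1.8)·(2.8) + (-0.2)·(-0.2) + (0.8)·(-2.2) + (-2.2)·(-1.2) + (-0.2)·(0.8)) / 4 = 5.8/4 = 1.45
  S[B,B] = ((2.8)·(2.8) + (-0.2)·(-0.2) + (-2.2)·(-2.2) + (-1.2)·(-1.2) + (0.8)·(0.8)) / 4 = 14.8/4 = 3.7

S is symmetric (S[j,i] = S[i,j]). Assembling:

S = [[2.2, 1.45],
 [1.45, 3.7]]


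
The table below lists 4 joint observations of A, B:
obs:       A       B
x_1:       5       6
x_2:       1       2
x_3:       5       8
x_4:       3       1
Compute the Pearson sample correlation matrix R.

Step 1 — column means:
  mean(A) = (5 + 1 + 5 + 3) / 4 = 14/4 = 3.5
  mean(B) = (6 + 2 + 8 + 1) / 4 = 17/4 = 4.25

Step 2 — sample variances and covariances s[i,j] = (1/(n-1)) · Σ_k (x_{k,i} - mean_i) · (x_{k,j} - mean_j), with n-1 = 3:
  s[A,A] = ((1.5)·(1.5) + (-2.5)·(-2.5) + (1.5)·(1.5) + (-0.5)·(-0.5)) / 3 = 11/3 = 3.6667
  s[A,B] = ((1.5)·(1.75) + (-2.5)·(-2.25) + (1.5)·(3.75) + (-0.5)·(-3.25)) / 3 = 15.5/3 = 5.1667
  s[B,B] = ((1.75)·(1.75) + (-2.25)·(-2.25) + (3.75)·(3.75) + (-3.25)·(-3.25)) / 3 = 32.75/3 = 10.9167
  Sample standard deviations s_i = √(s[i,i]):
  s(A) = √(3.6667) = 1.9149
  s(B) = √(10.9167) = 3.304

Step 3 — r_{ij} = s_{ij} / (s_i · s_j):
  r[A,A] = 1 (diagonal).
  r[A,B] = 5.1667 / (1.9149 · 3.304) = 5.1667 / 6.3268 = 0.8166
  r[B,B] = 1 (diagonal).

R is symmetric with unit diagonal. Assembling:

R = [[1, 0.8166],
 [0.8166, 1]]


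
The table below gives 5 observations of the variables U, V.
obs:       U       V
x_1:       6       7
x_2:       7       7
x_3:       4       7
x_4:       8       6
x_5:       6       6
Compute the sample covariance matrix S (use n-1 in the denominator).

Step 1 — column means:
  mean(U) = (6 + 7 + 4 + 8 + 6) / 5 = 31/5 = 6.2
  mean(V) = (7 + 7 + 7 + 6 + 6) / 5 = 33/5 = 6.6

Step 2 — sample covariance S[i,j] = (1/(n-1)) · Σ_k (x_{k,i} - mean_i) · (x_{k,j} - mean_j), with n-1 = 4.
  S[U,U] = ((-0.2)·(-0.2) + (0.8)·(0.8) + (-2.2)·(-2.2) + (1.8)·(1.8) + (-0.2)·(-0.2)) / 4 = 8.8/4 = 2.2
  S[U,V] = ((-0.2)·(0.4) + (0.8)·(0.4) + (-2.2)·(0.4) + (1.8)·(-0.6) + (-0.2)·(-0.6)) / 4 = -1.6/4 = -0.4
  S[V,V] = ((0.4)·(0.4) + (0.4)·(0.4) + (0.4)·(0.4) + (-0.6)·(-0.6) + (-0.6)·(-0.6)) / 4 = 1.2/4 = 0.3

S is symmetric (S[j,i] = S[i,j]). Assembling:

S = [[2.2, -0.4],
 [-0.4, 0.3]]


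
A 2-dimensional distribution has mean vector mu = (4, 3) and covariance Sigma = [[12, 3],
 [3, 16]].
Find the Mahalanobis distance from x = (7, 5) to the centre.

Step 1 — centre the observation: (x - mu) = (3, 2).

Step 2 — invert Sigma. det(Sigma) = 12·16 - (3)² = 183.
  Sigma^{-1} = (1/det) · [[d, -b], [-b, a]] = [[0.0874, -0.0164],
 [-0.0164, 0.0656]].

Step 3 — form the quadratic (x - mu)^T · Sigma^{-1} · (x - mu):
  Sigma^{-1} · (x - mu) = (0.2295, 0.082).
  (x - mu)^T · [Sigma^{-1} · (x - mu)] = (3)·(0.2295) + (2)·(0.082) = 0.8525.

Step 4 — take square root: d = √(0.8525) ≈ 0.9233.

d(x, mu) = √(0.8525) ≈ 0.9233


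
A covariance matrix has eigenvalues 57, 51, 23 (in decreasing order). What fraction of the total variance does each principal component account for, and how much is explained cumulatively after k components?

Step 1 — total variance = trace(Sigma) = Σ λ_i = 57 + 51 + 23 = 131.

Step 2 — fraction explained by component i = λ_i / Σ λ:
  PC1: 57/131 = 0.4351
  PC2: 51/131 = 0.3893
  PC3: 23/131 = 0.1756

Step 3 — cumulative fraction after k components = (λ_1 + ... + λ_k) / Σ λ:
  k = 1: 57/131 = 0.4351
  k = 2: (57 + 51)/131 = 108/131 = 0.8244
  k = 3: (57 + 51 + 23)/131 = 131/131 = 1

Summary (fraction, with percent):

explained: PC1 0.4351 (43.51%), PC2 0.3893 (38.93%), PC3 0.1756 (17.56%);  cumulative: 0.4351, 0.8244, 1


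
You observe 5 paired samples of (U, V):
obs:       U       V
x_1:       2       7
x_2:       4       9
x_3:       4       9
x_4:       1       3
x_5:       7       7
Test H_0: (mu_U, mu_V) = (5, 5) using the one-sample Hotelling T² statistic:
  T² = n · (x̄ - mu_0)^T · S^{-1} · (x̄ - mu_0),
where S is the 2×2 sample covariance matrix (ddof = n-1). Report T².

Step 1 — sample mean vector:
  mean(U) = (2 + 4 + 4 + 1 + 7) / 5 = 18/5 = 3.6
  mean(V) = (7 + 9 + 9 + 3 + 7) / 5 = 35/5 = 7
  x̄ = (3.6, 7),  deviation x̄ - mu_0 = (3.6, 7) - (5, 5) = (-1.4, 2).

Step 2 — sample covariance matrix, S[i,j] = (1/(n-1)) · Σ_k (x_{k,i} - mean_i) · (x_{k,j} - mean_j), divisor n-1 = 4:
  S[U,U] = ((-1.6)·(-1.6) + (0.4)·(0.4) + (0.4)·(0.4) + (-2.6)·(-2.6) + (3.4)·(3.4)) / 4 = 21.2/4 = 5.3
  S[U,V] = ((-1.6)·(0) + (0.4)·(2) + (0.4)·(2) + (-2.6)·(-4) + (3.4)·(0)) / 4 = 12/4 = 3
  S[V,V] = ((0)·(0) + (2)·(2) + (2)·(2) + (-4)·(-4) + (0)·(0)) / 4 = 24/4 = 6
  S = [[5.3, 3],
 [3, 6]].

Step 3 — invert S. det(S) = 5.3·6 - (3)² = 22.8.
  S^{-1} = (1/det) · [[d, -b], [-b, a]] = [[0.2632, -0.1316],
 [-0.1316, 0.2325]].

Step 4 — quadratic form (x̄ - mu_0)^T · S^{-1} · (x̄ - mu_0):
  S^{-1} · (x̄ - mu_0) = (-0.6316, 0.6491),
  (x̄ - mu_0)^T · [...] = (-1.4)·(-0.6316) + (2)·(0.6491) = 2.1825.

Step 5 — scale by n: T² = 5 · 2.1825 = 10.9123.

T² ≈ 10.9123
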